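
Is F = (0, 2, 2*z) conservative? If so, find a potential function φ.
Yes, F is conservative. φ = 2*y + z**2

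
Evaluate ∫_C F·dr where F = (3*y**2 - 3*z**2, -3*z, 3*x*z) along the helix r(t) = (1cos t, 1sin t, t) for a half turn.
-16 + 3*pi**2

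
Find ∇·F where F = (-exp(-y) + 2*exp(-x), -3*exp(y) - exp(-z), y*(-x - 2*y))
-3*exp(y) - 2*exp(-x)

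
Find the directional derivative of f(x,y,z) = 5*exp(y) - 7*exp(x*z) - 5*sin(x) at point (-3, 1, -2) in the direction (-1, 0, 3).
sqrt(10)*(5*cos(3) + 49*exp(6))/10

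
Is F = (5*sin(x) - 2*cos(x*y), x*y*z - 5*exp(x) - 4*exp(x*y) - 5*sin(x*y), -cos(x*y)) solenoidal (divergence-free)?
No, ∇·F = x*z - 4*x*exp(x*y) - 5*x*cos(x*y) + 2*y*sin(x*y) + 5*cos(x)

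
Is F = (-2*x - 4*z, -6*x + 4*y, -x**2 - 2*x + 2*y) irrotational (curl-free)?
No, ∇×F = (2, 2*x - 2, -6)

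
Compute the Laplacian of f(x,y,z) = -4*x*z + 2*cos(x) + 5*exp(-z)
-2*cos(x) + 5*exp(-z)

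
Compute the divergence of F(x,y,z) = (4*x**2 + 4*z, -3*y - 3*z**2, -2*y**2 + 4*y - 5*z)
8*x - 8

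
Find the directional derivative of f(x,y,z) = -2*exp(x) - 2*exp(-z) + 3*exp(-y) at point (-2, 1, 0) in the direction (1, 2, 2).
-2*exp(-1) - 2*exp(-2)/3 + 4/3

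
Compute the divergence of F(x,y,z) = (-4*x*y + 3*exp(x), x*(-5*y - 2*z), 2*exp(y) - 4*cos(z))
-5*x - 4*y + 3*exp(x) + 4*sin(z)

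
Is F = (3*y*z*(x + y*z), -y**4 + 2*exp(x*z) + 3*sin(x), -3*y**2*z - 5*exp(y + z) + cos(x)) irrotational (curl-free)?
No, ∇×F = (-2*x*exp(x*z) - 6*y*z - 5*exp(y + z), 3*x*y + 6*y**2*z + sin(x), -3*x*z - 6*y*z**2 + 2*z*exp(x*z) + 3*cos(x))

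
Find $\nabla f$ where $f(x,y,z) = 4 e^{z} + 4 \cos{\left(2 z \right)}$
(0, 0, 4*exp(z) - 8*sin(2*z))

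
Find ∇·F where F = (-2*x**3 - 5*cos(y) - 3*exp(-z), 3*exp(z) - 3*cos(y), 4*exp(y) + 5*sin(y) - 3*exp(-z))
-6*x**2 + 3*sin(y) + 3*exp(-z)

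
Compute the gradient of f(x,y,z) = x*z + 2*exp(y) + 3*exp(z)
(z, 2*exp(y), x + 3*exp(z))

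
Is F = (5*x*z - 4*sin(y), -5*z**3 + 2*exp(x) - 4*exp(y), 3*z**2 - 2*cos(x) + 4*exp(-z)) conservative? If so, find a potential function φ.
No, ∇×F = (15*z**2, 5*x - 2*sin(x), 2*exp(x) + 4*cos(y)) ≠ 0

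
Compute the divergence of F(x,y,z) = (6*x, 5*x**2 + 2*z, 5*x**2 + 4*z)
10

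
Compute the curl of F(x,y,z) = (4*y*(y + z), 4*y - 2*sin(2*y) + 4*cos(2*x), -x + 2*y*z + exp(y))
(2*z + exp(y), 4*y + 1, -8*y - 4*z - 8*sin(2*x))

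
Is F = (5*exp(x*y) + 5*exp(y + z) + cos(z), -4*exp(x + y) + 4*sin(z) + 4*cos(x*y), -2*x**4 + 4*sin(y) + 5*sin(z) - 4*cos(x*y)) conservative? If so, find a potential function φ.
No, ∇×F = (4*x*sin(x*y) + 4*cos(y) - 4*cos(z), 8*x**3 - 4*y*sin(x*y) + 5*exp(y + z) - sin(z), -5*x*exp(x*y) - 4*y*sin(x*y) - 4*exp(x + y) - 5*exp(y + z)) ≠ 0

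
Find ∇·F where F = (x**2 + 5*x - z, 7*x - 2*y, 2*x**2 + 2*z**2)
2*x + 4*z + 3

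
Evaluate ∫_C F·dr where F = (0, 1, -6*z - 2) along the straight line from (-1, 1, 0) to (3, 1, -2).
-8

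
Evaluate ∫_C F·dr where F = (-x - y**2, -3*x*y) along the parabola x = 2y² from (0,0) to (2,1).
-9/2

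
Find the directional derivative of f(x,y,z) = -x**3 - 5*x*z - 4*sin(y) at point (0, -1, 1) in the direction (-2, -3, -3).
sqrt(22)*(6*cos(1) + 5)/11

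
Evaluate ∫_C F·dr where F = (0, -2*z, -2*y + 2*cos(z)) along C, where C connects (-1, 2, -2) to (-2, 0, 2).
-8 + 4*sin(2)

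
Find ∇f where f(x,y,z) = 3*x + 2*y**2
(3, 4*y, 0)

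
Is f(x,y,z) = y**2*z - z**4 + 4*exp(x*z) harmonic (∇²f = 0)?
No, ∇²f = 4*x**2*exp(x*z) + 4*z**2*exp(x*z) - 12*z**2 + 2*z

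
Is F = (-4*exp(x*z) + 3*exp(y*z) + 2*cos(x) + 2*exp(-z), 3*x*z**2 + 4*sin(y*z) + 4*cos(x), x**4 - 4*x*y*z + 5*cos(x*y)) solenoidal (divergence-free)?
No, ∇·F = -4*x*y - 4*z*exp(x*z) + 4*z*cos(y*z) - 2*sin(x)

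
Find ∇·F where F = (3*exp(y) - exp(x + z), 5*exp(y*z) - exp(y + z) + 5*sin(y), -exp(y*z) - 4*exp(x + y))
-y*exp(y*z) + 5*z*exp(y*z) - exp(x + z) - exp(y + z) + 5*cos(y)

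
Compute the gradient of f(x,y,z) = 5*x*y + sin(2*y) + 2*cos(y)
(5*y, 5*x - 2*sin(y) + 2*cos(2*y), 0)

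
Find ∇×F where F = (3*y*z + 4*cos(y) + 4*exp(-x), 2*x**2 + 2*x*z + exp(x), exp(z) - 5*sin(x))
(-2*x, 3*y + 5*cos(x), 4*x - z + exp(x) + 4*sin(y))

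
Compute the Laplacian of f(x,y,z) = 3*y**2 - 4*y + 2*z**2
10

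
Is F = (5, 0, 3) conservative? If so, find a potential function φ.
Yes, F is conservative. φ = 5*x + 3*z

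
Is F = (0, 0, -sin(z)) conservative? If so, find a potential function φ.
Yes, F is conservative. φ = cos(z)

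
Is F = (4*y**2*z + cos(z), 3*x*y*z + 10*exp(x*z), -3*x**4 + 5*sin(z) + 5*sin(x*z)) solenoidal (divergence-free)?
No, ∇·F = 3*x*z + 5*x*cos(x*z) + 5*cos(z)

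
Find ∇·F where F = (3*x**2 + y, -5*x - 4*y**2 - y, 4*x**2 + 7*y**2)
6*x - 8*y - 1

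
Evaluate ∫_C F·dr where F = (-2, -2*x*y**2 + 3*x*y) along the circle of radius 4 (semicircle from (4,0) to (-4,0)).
144 - 64*pi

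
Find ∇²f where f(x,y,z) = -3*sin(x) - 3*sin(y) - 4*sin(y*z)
4*y**2*sin(y*z) + 4*z**2*sin(y*z) + 3*sin(x) + 3*sin(y)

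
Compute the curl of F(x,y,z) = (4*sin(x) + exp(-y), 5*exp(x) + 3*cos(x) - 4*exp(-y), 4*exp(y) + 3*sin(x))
(4*exp(y), -3*cos(x), 5*exp(x) - 3*sin(x) + exp(-y))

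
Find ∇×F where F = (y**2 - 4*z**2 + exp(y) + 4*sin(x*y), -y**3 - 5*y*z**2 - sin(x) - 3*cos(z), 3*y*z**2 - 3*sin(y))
(10*y*z + 3*z**2 - 3*sin(z) - 3*cos(y), -8*z, -4*x*cos(x*y) - 2*y - exp(y) - cos(x))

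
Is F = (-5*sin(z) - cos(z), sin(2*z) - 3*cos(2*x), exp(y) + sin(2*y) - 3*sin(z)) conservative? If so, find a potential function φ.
No, ∇×F = (exp(y) + 2*cos(2*y) - 2*cos(2*z), sin(z) - 5*cos(z), 6*sin(2*x)) ≠ 0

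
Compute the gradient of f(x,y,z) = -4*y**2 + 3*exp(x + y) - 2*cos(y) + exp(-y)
(3*exp(x + y), -8*y + 3*exp(x + y) + 2*sin(y) - exp(-y), 0)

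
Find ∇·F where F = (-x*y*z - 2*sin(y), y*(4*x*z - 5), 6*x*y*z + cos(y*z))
6*x*y + 4*x*z - y*z - y*sin(y*z) - 5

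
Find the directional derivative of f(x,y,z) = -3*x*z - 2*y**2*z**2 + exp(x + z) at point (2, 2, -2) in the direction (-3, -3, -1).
48*sqrt(19)/19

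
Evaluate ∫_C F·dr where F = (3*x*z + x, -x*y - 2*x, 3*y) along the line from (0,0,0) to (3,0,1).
27/2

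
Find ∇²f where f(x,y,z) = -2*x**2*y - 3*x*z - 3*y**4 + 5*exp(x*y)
5*x**2*exp(x*y) - 36*y**2 + y*(5*y*exp(x*y) - 4)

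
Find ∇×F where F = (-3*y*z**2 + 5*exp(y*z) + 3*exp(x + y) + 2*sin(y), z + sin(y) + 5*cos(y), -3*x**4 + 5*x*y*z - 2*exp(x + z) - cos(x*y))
(5*x*z + x*sin(x*y) - 1, 12*x**3 - 11*y*z + 5*y*exp(y*z) - y*sin(x*y) + 2*exp(x + z), 3*z**2 - 5*z*exp(y*z) - 3*exp(x + y) - 2*cos(y))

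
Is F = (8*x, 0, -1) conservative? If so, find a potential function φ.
Yes, F is conservative. φ = 4*x**2 - z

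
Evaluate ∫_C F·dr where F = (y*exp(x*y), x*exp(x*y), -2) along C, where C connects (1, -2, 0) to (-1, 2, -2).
4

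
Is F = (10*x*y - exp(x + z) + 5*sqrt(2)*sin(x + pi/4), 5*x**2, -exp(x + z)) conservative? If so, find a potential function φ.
Yes, F is conservative. φ = 5*x**2*y - exp(x + z) - 5*sqrt(2)*cos(x + pi/4)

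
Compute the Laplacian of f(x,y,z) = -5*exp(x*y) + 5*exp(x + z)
-5*x**2*exp(x*y) - 5*y**2*exp(x*y) + 10*exp(x + z)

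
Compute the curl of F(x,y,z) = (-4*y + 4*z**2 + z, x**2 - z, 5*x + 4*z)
(1, 8*z - 4, 2*x + 4)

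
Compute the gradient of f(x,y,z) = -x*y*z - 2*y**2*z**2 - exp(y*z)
(-y*z, z*(-x - 4*y*z - exp(y*z)), y*(-x - 4*y*z - exp(y*z)))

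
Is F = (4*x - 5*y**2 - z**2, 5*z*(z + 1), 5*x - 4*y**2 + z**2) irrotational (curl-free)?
No, ∇×F = (-8*y - 10*z - 5, -2*z - 5, 10*y)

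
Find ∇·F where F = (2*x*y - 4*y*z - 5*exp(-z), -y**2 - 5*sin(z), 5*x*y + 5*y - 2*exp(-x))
0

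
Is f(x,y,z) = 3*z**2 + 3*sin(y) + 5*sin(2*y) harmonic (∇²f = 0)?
No, ∇²f = -3*sin(y) - 20*sin(2*y) + 6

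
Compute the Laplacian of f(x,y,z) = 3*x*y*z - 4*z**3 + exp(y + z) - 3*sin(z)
-24*z + 2*exp(y + z) + 3*sin(z)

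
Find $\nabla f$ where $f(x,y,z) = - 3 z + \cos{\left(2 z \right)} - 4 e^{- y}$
(0, 4*exp(-y), -2*sin(2*z) - 3)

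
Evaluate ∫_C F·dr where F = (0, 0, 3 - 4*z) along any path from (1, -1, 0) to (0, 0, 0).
0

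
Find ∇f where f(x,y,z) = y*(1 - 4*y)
(0, 1 - 8*y, 0)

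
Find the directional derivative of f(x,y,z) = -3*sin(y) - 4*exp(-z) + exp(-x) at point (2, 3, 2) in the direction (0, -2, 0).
3*cos(3)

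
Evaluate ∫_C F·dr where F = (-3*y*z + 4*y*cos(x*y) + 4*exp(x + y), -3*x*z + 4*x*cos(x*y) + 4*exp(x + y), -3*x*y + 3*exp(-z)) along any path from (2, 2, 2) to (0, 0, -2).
-4*exp(4) - 3*exp(2) + 3*exp(-2) - 4*sin(4) + 28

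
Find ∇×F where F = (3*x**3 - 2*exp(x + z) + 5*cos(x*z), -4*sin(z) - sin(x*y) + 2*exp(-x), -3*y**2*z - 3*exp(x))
(-6*y*z + 4*cos(z), -5*x*sin(x*z) + 3*exp(x) - 2*exp(x + z), -y*cos(x*y) - 2*exp(-x))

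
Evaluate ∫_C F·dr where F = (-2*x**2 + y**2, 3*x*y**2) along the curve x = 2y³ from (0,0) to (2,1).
-47/15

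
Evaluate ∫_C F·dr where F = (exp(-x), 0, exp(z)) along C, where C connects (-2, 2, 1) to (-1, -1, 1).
-E + exp(2)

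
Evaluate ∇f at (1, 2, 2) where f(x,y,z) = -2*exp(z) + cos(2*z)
(0, 0, -2*exp(2) - 2*sin(4))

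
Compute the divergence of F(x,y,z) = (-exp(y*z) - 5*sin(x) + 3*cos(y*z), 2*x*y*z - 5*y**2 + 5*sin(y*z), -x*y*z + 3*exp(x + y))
-x*y + 2*x*z - 10*y + 5*z*cos(y*z) - 5*cos(x)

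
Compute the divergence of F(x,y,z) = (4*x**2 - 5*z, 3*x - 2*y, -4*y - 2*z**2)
8*x - 4*z - 2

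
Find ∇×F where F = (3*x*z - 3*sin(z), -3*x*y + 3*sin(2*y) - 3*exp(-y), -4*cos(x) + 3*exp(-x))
(0, 3*x - 4*sin(x) - 3*cos(z) + 3*exp(-x), -3*y)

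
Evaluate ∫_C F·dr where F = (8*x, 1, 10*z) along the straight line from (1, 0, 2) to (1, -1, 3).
24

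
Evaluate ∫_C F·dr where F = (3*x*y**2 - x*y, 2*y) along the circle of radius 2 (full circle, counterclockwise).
0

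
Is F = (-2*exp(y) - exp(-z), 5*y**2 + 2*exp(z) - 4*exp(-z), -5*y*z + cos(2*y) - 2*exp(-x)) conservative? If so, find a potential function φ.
No, ∇×F = (-5*z - 2*exp(z) - 2*sin(2*y) - 4*exp(-z), exp(-z) - 2*exp(-x), 2*exp(y)) ≠ 0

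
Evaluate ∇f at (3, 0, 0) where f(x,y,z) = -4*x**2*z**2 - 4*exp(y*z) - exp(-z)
(0, 0, 1)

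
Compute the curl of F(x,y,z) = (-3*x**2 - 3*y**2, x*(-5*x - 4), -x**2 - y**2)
(-2*y, 2*x, -10*x + 6*y - 4)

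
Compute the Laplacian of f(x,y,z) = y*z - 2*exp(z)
-2*exp(z)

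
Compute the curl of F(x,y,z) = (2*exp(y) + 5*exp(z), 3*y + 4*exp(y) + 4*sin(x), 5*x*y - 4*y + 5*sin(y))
(5*x + 5*cos(y) - 4, -5*y + 5*exp(z), -2*exp(y) + 4*cos(x))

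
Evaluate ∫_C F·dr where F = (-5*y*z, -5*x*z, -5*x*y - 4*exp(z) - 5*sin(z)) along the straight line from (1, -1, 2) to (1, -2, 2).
10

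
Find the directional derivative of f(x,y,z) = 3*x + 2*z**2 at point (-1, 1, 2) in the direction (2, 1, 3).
15*sqrt(14)/7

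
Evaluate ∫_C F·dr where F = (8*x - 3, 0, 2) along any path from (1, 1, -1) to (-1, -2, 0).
8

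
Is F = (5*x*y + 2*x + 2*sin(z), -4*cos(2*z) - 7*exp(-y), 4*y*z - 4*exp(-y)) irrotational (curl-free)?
No, ∇×F = (4*z - 8*sin(2*z) + 4*exp(-y), 2*cos(z), -5*x)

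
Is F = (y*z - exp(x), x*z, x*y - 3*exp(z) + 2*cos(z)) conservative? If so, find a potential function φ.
Yes, F is conservative. φ = x*y*z - exp(x) - 3*exp(z) + 2*sin(z)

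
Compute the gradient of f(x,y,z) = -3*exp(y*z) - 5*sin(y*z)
(0, -z*(3*exp(y*z) + 5*cos(y*z)), -y*(3*exp(y*z) + 5*cos(y*z)))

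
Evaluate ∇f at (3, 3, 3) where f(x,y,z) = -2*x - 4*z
(-2, 0, -4)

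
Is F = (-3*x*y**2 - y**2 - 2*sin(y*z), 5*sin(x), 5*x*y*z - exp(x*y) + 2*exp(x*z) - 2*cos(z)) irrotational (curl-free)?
No, ∇×F = (x*(5*z - exp(x*y)), -5*y*z + y*exp(x*y) - 2*y*cos(y*z) - 2*z*exp(x*z), 6*x*y + 2*y + 2*z*cos(y*z) + 5*cos(x))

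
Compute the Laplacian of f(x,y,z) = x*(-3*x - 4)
-6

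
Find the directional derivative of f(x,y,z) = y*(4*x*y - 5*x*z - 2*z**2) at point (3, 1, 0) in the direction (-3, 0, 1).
-27*sqrt(10)/10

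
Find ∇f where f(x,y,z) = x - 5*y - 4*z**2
(1, -5, -8*z)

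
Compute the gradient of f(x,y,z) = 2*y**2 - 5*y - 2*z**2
(0, 4*y - 5, -4*z)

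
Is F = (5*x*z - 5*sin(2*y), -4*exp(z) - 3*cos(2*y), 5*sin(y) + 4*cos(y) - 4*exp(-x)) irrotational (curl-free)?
No, ∇×F = (4*exp(z) - 4*sin(y) + 5*cos(y), 5*x - 4*exp(-x), 10*cos(2*y))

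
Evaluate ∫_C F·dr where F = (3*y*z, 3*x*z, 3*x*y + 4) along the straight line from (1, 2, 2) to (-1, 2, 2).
-24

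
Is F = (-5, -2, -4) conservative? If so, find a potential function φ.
Yes, F is conservative. φ = -5*x - 2*y - 4*z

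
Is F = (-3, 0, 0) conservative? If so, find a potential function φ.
Yes, F is conservative. φ = -3*x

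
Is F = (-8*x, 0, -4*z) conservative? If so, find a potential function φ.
Yes, F is conservative. φ = -4*x**2 - 2*z**2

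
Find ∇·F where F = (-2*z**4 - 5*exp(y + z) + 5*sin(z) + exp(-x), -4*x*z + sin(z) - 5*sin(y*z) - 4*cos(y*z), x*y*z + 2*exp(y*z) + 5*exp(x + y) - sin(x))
x*y + 2*y*exp(y*z) + 4*z*sin(y*z) - 5*z*cos(y*z) - exp(-x)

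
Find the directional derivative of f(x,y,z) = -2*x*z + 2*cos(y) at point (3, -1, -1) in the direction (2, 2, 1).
-2/3 + 4*sin(1)/3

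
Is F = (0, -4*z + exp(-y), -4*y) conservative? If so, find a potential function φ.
Yes, F is conservative. φ = -4*y*z - exp(-y)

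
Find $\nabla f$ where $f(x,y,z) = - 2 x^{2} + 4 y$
(-4*x, 4, 0)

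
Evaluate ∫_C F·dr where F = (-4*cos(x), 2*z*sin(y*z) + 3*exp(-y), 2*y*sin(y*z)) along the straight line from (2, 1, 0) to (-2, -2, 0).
-3*exp(2) + 3*exp(-1) + 8*sin(2)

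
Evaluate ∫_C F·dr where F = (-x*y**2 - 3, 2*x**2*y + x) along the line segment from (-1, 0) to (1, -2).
-6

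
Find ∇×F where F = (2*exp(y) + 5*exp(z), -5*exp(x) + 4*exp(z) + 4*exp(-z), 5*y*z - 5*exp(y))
(5*z - 5*exp(y) - 4*exp(z) + 4*exp(-z), 5*exp(z), -5*exp(x) - 2*exp(y))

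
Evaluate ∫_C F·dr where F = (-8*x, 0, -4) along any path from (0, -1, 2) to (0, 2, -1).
12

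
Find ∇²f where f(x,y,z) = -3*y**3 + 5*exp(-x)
-18*y + 5*exp(-x)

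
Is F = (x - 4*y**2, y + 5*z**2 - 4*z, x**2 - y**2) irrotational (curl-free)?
No, ∇×F = (-2*y - 10*z + 4, -2*x, 8*y)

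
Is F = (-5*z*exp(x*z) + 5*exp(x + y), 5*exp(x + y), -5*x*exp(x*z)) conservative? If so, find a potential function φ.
Yes, F is conservative. φ = -5*exp(x*z) + 5*exp(x + y)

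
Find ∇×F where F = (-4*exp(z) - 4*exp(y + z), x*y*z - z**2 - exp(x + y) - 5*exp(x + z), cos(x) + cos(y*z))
(-x*y - z*sin(y*z) + 2*z + 5*exp(x + z), -4*exp(z) - 4*exp(y + z) + sin(x), y*z - exp(x + y) - 5*exp(x + z) + 4*exp(y + z))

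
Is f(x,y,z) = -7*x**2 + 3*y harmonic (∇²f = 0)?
No, ∇²f = -14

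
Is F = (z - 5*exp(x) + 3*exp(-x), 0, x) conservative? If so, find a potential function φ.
Yes, F is conservative. φ = x*z - 5*exp(x) - 3*exp(-x)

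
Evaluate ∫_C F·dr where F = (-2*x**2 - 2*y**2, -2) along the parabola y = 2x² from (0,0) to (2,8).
-1088/15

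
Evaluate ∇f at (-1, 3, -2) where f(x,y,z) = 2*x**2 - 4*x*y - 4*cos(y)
(-16, 4*sin(3) + 4, 0)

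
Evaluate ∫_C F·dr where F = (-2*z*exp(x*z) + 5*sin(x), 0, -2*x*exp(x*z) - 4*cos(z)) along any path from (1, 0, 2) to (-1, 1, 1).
-4*sin(1) - 2*exp(-1) + 4*sin(2) + 2*exp(2)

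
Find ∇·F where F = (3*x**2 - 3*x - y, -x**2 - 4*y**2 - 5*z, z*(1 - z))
6*x - 8*y - 2*z - 2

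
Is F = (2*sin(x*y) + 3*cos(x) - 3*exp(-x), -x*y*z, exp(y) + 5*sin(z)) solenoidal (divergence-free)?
No, ∇·F = -x*z + 2*y*cos(x*y) - 3*sin(x) + 5*cos(z) + 3*exp(-x)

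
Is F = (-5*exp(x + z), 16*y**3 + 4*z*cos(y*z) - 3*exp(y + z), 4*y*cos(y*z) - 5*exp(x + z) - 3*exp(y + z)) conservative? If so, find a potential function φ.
Yes, F is conservative. φ = 4*y**4 - 5*exp(x + z) - 3*exp(y + z) + 4*sin(y*z)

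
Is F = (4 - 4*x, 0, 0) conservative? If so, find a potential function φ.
Yes, F is conservative. φ = 2*x*(2 - x)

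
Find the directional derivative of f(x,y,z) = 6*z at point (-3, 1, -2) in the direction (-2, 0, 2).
3*sqrt(2)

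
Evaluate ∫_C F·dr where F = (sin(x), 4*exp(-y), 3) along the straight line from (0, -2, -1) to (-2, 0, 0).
-cos(2) + 4*exp(2)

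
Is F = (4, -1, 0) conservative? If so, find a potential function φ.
Yes, F is conservative. φ = 4*x - y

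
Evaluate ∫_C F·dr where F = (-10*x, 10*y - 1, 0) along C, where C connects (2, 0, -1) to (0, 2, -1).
38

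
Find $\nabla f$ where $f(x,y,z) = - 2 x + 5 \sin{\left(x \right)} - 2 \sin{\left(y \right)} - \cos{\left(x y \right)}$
(y*sin(x*y) + 5*cos(x) - 2, x*sin(x*y) - 2*cos(y), 0)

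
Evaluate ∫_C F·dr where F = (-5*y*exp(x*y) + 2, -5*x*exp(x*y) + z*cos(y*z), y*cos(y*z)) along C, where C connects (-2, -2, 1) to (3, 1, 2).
-5*exp(3) + 2*sin(2) + 10 + 5*exp(4)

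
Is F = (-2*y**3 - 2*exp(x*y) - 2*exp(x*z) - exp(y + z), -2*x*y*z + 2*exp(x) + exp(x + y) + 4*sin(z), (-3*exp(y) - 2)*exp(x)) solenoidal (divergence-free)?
No, ∇·F = -2*x*z - 2*y*exp(x*y) - 2*z*exp(x*z) + exp(x + y)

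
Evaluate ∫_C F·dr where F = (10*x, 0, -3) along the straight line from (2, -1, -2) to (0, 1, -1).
-23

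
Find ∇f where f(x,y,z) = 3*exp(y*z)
(0, 3*z*exp(y*z), 3*y*exp(y*z))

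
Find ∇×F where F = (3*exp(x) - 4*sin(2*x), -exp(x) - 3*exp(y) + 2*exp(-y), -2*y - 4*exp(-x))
(-2, -4*exp(-x), -exp(x))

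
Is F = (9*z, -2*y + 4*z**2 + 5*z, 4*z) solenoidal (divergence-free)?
No, ∇·F = 2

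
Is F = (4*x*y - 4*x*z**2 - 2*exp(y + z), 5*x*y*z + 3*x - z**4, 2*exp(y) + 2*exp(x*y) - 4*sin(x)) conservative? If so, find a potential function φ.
No, ∇×F = (-5*x*y + 2*x*exp(x*y) + 4*z**3 + 2*exp(y), -8*x*z - 2*y*exp(x*y) - 2*exp(y + z) + 4*cos(x), -4*x + 5*y*z + 2*exp(y + z) + 3) ≠ 0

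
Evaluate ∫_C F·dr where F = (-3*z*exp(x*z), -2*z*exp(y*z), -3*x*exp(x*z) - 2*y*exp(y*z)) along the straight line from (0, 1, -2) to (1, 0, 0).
-2 + 2*exp(-2)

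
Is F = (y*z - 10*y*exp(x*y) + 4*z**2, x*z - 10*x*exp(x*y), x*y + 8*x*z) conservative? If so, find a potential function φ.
Yes, F is conservative. φ = x*y*z + 4*x*z**2 - 10*exp(x*y)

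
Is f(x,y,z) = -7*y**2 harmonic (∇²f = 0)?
No, ∇²f = -14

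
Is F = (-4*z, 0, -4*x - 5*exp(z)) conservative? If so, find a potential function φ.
Yes, F is conservative. φ = -4*x*z - 5*exp(z)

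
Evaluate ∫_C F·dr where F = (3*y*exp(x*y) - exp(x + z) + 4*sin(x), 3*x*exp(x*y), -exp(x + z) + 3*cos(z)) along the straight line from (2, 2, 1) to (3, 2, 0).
-3*exp(4) - 3*sin(1) + 4*cos(2) - 4*cos(3) + 3*exp(6)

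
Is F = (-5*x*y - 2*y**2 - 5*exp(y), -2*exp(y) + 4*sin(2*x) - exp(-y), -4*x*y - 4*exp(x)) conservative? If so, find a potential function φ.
No, ∇×F = (-4*x, 4*y + 4*exp(x), 5*x + 4*y + 5*exp(y) + 8*cos(2*x)) ≠ 0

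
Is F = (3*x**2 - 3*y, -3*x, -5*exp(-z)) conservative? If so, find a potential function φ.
Yes, F is conservative. φ = x**3 - 3*x*y + 5*exp(-z)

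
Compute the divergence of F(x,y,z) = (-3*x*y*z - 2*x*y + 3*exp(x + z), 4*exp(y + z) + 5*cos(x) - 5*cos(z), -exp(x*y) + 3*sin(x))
-3*y*z - 2*y + 3*exp(x + z) + 4*exp(y + z)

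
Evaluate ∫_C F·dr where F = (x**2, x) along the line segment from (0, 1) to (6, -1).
66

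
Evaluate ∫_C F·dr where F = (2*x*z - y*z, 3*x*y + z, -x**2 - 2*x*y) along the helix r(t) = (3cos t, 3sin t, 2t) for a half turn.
42 + 9*pi**2/2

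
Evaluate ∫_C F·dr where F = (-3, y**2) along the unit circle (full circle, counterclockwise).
0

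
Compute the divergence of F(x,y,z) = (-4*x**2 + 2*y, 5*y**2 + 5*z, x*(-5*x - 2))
-8*x + 10*y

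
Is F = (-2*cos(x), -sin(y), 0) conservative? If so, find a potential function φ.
Yes, F is conservative. φ = -2*sin(x) + cos(y)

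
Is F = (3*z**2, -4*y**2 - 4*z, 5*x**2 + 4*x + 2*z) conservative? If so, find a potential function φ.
No, ∇×F = (4, -10*x + 6*z - 4, 0) ≠ 0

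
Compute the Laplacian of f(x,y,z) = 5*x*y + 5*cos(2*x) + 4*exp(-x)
-20*cos(2*x) + 4*exp(-x)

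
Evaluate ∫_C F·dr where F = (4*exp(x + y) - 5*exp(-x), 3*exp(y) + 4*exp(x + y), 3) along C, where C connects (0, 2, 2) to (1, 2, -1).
-4*exp(2) - 14 + 5*exp(-1) + 4*exp(3)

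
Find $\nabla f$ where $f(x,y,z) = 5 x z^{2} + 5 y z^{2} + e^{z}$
(5*z**2, 5*z**2, 10*x*z + 10*y*z + exp(z))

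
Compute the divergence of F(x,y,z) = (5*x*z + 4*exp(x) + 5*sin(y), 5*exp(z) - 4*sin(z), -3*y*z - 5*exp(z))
-3*y + 5*z + 4*exp(x) - 5*exp(z)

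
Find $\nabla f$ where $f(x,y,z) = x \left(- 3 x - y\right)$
(-6*x - y, -x, 0)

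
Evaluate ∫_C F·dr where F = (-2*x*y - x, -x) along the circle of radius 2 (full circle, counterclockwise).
-4*pi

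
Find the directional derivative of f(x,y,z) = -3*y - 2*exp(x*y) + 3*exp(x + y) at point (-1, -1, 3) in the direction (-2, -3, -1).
sqrt(14)*(-10*exp(3) - 15 + 9*exp(2))*exp(-2)/14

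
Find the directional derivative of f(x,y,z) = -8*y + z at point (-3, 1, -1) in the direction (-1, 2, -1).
-17*sqrt(6)/6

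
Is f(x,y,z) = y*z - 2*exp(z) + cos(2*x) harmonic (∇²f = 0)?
No, ∇²f = -2*exp(z) - 4*cos(2*x)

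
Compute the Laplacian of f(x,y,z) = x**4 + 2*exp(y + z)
12*x**2 + 4*exp(y + z)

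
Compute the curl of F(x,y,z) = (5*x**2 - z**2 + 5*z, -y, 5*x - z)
(0, -2*z, 0)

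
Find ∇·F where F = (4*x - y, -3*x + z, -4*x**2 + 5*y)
4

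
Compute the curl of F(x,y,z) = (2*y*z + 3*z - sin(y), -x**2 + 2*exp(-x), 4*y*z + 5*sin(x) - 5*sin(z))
(4*z, 2*y - 5*cos(x) + 3, -2*x - 2*z + cos(y) - 2*exp(-x))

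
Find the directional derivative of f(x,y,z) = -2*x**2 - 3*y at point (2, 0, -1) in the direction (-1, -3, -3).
17*sqrt(19)/19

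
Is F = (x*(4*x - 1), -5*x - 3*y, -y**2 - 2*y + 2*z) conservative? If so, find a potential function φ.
No, ∇×F = (-2*y - 2, 0, -5) ≠ 0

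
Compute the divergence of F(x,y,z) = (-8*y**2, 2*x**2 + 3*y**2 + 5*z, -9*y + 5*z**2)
6*y + 10*z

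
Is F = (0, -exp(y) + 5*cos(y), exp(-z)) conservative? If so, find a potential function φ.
Yes, F is conservative. φ = -exp(y) + 5*sin(y) - exp(-z)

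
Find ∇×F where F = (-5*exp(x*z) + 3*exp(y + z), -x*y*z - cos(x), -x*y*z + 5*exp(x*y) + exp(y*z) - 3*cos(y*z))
(x*y - x*z + 5*x*exp(x*y) + z*exp(y*z) + 3*z*sin(y*z), -5*x*exp(x*z) + y*z - 5*y*exp(x*y) + 3*exp(y + z), -y*z - 3*exp(y + z) + sin(x))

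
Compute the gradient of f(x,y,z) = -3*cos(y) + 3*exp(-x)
(-3*exp(-x), 3*sin(y), 0)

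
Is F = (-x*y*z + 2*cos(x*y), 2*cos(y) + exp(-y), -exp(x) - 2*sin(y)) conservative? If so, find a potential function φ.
No, ∇×F = (-2*cos(y), -x*y + exp(x), x*(z + 2*sin(x*y))) ≠ 0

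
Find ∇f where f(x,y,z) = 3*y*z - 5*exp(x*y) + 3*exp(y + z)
(-5*y*exp(x*y), -5*x*exp(x*y) + 3*z + 3*exp(y + z), 3*y + 3*exp(y + z))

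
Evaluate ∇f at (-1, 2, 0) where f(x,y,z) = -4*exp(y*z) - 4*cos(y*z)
(0, 0, -8)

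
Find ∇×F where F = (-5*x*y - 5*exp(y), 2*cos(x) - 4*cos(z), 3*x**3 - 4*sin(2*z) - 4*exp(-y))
(-4*sin(z) + 4*exp(-y), -9*x**2, 5*x + 5*exp(y) - 2*sin(x))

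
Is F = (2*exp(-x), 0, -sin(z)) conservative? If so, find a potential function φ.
Yes, F is conservative. φ = cos(z) - 2*exp(-x)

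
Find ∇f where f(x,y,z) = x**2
(2*x, 0, 0)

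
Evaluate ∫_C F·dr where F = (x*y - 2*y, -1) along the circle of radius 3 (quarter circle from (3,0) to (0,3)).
-12 + 9*pi/2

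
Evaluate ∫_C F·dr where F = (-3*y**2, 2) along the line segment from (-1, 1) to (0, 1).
-3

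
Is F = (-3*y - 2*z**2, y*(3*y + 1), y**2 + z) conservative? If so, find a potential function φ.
No, ∇×F = (2*y, -4*z, 3) ≠ 0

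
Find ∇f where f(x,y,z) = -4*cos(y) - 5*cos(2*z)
(0, 4*sin(y), 10*sin(2*z))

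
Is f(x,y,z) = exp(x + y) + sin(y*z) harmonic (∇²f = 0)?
No, ∇²f = -y**2*sin(y*z) - z**2*sin(y*z) + 2*exp(x + y)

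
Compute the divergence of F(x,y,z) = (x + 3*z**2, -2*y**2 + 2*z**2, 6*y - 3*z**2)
-4*y - 6*z + 1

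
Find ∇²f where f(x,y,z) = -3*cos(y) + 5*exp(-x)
3*cos(y) + 5*exp(-x)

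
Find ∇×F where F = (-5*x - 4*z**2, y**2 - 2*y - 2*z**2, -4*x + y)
(4*z + 1, 4 - 8*z, 0)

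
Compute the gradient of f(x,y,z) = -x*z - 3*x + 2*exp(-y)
(-z - 3, -2*exp(-y), -x)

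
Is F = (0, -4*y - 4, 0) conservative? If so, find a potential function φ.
Yes, F is conservative. φ = 2*y*(-y - 2)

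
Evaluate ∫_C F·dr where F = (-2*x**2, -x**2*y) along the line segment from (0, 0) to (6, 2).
-180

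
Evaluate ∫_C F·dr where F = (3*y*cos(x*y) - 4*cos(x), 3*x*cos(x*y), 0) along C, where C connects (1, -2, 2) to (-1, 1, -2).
3*sin(2) + 5*sin(1)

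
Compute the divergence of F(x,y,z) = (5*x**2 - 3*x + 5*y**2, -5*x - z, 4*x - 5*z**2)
10*x - 10*z - 3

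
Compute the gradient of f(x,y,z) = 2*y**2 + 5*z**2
(0, 4*y, 10*z)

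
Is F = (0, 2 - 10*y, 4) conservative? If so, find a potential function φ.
Yes, F is conservative. φ = -5*y**2 + 2*y + 4*z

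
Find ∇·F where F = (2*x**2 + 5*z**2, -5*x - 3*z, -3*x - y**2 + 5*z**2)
4*x + 10*z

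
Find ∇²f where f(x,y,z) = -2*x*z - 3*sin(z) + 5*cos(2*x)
3*sin(z) - 20*cos(2*x)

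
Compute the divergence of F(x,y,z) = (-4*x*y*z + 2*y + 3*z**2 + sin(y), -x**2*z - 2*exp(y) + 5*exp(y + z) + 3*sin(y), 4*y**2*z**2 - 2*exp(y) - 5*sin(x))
8*y**2*z - 4*y*z - 2*exp(y) + 5*exp(y + z) + 3*cos(y)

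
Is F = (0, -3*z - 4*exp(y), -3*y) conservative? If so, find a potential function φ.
Yes, F is conservative. φ = -3*y*z - 4*exp(y)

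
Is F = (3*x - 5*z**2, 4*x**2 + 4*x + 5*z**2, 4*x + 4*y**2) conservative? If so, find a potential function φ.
No, ∇×F = (8*y - 10*z, -10*z - 4, 8*x + 4) ≠ 0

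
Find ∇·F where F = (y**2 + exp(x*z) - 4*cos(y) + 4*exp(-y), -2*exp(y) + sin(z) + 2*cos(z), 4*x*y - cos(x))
z*exp(x*z) - 2*exp(y)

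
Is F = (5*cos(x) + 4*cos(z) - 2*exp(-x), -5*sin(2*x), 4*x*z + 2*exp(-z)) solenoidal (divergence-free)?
No, ∇·F = 4*x - 5*sin(x) - 2*exp(-z) + 2*exp(-x)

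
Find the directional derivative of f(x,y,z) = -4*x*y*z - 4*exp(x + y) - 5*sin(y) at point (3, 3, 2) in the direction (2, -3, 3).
sqrt(22)*(-84 + 15*cos(3) + 4*exp(6))/22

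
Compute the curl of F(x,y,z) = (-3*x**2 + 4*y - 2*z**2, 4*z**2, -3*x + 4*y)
(4 - 8*z, 3 - 4*z, -4)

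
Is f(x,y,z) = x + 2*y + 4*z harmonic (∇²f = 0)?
Yes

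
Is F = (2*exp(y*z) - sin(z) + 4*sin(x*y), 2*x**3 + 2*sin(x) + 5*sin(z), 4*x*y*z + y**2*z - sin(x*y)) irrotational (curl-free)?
No, ∇×F = (4*x*z - x*cos(x*y) + 2*y*z - 5*cos(z), -4*y*z + 2*y*exp(y*z) + y*cos(x*y) - cos(z), 6*x**2 - 4*x*cos(x*y) - 2*z*exp(y*z) + 2*cos(x))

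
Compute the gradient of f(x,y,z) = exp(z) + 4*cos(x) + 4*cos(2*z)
(-4*sin(x), 0, exp(z) - 8*sin(2*z))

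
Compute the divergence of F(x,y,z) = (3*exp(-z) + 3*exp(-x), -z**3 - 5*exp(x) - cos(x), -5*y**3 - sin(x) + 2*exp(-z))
-2*exp(-z) - 3*exp(-x)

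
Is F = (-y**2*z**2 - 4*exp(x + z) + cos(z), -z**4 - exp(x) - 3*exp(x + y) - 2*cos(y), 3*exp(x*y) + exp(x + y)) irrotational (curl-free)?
No, ∇×F = (3*x*exp(x*y) + 4*z**3 + exp(x + y), -2*y**2*z - 3*y*exp(x*y) - exp(x + y) - 4*exp(x + z) - sin(z), 2*y*z**2 - exp(x) - 3*exp(x + y))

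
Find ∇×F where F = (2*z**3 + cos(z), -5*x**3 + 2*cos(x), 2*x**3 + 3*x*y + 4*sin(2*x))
(3*x, -6*x**2 - 3*y + 6*z**2 - sin(z) - 8*cos(2*x), -15*x**2 - 2*sin(x))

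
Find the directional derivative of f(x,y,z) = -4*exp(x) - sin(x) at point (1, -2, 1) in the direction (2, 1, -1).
-sqrt(6)*(cos(1) + 4*E)/3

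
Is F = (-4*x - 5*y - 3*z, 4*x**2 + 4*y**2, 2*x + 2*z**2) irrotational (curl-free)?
No, ∇×F = (0, -5, 8*x + 5)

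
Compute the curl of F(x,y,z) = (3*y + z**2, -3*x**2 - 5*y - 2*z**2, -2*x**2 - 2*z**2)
(4*z, 4*x + 2*z, -6*x - 3)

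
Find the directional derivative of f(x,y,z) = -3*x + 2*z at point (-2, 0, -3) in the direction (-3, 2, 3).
15*sqrt(22)/22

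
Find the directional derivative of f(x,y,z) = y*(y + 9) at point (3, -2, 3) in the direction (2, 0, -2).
0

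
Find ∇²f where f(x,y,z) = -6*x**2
-12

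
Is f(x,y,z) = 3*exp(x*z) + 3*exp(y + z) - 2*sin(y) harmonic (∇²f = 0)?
No, ∇²f = 3*x**2*exp(x*z) + 3*z**2*exp(x*z) + 6*exp(y + z) + 2*sin(y)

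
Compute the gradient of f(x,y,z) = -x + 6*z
(-1, 0, 6)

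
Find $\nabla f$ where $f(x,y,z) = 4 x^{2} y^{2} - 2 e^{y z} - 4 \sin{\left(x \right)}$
(8*x*y**2 - 4*cos(x), 8*x**2*y - 2*z*exp(y*z), -2*y*exp(y*z))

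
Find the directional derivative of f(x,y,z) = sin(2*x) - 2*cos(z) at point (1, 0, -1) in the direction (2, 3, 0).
4*sqrt(13)*cos(2)/13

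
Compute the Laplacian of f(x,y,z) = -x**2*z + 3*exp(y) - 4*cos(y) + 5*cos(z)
-2*z + 3*exp(y) + 4*cos(y) - 5*cos(z)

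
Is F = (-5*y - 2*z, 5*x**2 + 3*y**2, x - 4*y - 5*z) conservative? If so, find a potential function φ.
No, ∇×F = (-4, -3, 10*x + 5) ≠ 0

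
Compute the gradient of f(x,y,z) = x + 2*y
(1, 2, 0)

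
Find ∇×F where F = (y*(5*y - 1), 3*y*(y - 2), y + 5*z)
(1, 0, 1 - 10*y)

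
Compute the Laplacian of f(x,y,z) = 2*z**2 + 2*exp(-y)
4 + 2*exp(-y)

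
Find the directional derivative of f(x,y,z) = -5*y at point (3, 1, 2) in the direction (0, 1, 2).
-sqrt(5)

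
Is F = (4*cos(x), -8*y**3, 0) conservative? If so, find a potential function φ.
Yes, F is conservative. φ = -2*y**4 + 4*sin(x)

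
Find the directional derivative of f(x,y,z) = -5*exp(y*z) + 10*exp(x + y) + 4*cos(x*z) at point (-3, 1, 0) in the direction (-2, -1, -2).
10/3 - 10*exp(-2)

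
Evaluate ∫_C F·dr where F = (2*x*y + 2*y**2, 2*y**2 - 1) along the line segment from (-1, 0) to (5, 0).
0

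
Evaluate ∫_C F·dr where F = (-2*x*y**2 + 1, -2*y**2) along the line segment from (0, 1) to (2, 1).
-2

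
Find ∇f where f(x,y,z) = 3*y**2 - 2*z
(0, 6*y, -2)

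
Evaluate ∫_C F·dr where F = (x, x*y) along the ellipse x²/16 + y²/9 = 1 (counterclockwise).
0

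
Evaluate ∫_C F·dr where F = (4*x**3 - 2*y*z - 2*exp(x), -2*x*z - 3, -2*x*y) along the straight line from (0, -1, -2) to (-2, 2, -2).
-7 - 2*exp(-2)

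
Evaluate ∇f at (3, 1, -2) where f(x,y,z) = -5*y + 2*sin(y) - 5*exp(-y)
(0, -5 + 2*cos(1) + 5*exp(-1), 0)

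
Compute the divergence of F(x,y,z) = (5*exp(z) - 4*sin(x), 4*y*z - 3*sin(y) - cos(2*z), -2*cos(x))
4*z - 4*cos(x) - 3*cos(y)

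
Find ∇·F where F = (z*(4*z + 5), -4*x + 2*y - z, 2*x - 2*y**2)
2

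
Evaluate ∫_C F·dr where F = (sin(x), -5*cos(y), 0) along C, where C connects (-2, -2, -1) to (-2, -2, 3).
0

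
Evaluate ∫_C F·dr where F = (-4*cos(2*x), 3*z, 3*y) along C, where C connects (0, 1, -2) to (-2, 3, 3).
2*sin(4) + 33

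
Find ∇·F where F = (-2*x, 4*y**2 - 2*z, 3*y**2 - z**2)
8*y - 2*z - 2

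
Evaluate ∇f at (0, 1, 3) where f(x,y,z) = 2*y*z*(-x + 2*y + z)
(-6, 42, 16)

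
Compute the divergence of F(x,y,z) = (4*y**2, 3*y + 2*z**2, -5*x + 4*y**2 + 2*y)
3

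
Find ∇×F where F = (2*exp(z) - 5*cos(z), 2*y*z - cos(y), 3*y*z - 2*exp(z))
(-2*y + 3*z, 2*exp(z) + 5*sin(z), 0)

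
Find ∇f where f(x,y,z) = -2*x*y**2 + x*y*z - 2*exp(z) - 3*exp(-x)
(-2*y**2 + y*z + 3*exp(-x), x*(-4*y + z), x*y - 2*exp(z))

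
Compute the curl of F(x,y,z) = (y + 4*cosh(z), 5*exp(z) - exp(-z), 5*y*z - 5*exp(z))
(5*z - 5*exp(z) - exp(-z), 4*sinh(z), -1)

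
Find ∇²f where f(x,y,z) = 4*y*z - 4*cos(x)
4*cos(x)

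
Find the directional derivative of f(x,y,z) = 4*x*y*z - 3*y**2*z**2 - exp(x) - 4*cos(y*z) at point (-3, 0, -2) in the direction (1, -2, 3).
sqrt(14)*(-48*exp(3) - 1)*exp(-3)/14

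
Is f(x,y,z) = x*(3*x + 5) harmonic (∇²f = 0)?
No, ∇²f = 6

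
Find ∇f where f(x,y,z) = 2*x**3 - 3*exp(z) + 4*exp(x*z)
(6*x**2 + 4*z*exp(x*z), 0, 4*x*exp(x*z) - 3*exp(z))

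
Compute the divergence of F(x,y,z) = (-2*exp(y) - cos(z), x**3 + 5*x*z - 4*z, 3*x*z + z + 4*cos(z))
3*x - 4*sin(z) + 1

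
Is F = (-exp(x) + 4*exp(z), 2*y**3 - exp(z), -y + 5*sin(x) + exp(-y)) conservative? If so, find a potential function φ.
No, ∇×F = (exp(z) - 1 - exp(-y), 4*exp(z) - 5*cos(x), 0) ≠ 0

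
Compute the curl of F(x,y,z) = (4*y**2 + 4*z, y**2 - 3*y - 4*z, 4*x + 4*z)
(4, 0, -8*y)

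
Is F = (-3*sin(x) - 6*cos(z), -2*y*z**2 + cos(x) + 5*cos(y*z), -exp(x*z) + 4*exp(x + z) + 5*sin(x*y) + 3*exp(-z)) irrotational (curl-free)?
No, ∇×F = (5*x*cos(x*y) + 4*y*z + 5*y*sin(y*z), -5*y*cos(x*y) + z*exp(x*z) - 4*exp(x + z) + 6*sin(z), -sin(x))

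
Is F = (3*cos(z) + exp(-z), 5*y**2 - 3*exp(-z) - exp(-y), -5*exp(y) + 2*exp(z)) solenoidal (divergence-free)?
No, ∇·F = 10*y + 2*exp(z) + exp(-y)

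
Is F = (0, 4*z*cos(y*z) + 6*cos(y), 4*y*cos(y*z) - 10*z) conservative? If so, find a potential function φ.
Yes, F is conservative. φ = -5*z**2 + 6*sin(y) + 4*sin(y*z)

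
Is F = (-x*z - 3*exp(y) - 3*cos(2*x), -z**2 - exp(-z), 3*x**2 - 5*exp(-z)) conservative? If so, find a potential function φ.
No, ∇×F = (2*z - exp(-z), -7*x, 3*exp(y)) ≠ 0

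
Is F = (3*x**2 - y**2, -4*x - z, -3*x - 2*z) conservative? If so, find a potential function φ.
No, ∇×F = (1, 3, 2*y - 4) ≠ 0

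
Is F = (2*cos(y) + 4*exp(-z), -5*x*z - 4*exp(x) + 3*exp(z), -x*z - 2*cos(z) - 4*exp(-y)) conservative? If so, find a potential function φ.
No, ∇×F = (5*x - 3*exp(z) + 4*exp(-y), z - 4*exp(-z), -5*z - 4*exp(x) + 2*sin(y)) ≠ 0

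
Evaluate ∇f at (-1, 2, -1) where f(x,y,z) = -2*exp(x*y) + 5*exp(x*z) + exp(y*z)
((-5*exp(3) - 4)*exp(-2), exp(-2), (2 - 5*exp(3))*exp(-2))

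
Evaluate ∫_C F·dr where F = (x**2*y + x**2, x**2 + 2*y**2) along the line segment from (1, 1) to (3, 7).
916/3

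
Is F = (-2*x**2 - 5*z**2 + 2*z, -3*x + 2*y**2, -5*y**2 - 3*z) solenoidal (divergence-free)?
No, ∇·F = -4*x + 4*y - 3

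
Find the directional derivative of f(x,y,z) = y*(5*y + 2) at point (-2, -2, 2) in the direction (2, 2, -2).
-6*sqrt(3)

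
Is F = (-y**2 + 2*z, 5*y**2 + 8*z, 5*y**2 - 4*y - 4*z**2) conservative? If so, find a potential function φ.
No, ∇×F = (10*y - 12, 2, 2*y) ≠ 0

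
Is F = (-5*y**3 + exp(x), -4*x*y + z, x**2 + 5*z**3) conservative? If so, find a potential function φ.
No, ∇×F = (-1, -2*x, y*(15*y - 4)) ≠ 0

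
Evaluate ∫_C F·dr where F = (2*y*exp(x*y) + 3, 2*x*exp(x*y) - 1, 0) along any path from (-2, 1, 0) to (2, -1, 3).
14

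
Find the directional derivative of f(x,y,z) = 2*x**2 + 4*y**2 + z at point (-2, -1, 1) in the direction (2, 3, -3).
-43*sqrt(22)/22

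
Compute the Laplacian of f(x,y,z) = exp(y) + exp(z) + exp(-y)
exp(y) + exp(z) + exp(-y)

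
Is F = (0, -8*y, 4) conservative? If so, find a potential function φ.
Yes, F is conservative. φ = -4*y**2 + 4*z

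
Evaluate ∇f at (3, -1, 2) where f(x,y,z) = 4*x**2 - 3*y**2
(24, 6, 0)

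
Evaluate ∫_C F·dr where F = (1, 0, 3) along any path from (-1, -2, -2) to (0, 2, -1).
4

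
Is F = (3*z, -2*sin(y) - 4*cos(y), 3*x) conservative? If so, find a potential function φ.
Yes, F is conservative. φ = 3*x*z - 4*sin(y) + 2*cos(y)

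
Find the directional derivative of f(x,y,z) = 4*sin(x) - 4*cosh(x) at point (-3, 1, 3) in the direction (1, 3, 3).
4*sqrt(19)*(cos(3) + sinh(3))/19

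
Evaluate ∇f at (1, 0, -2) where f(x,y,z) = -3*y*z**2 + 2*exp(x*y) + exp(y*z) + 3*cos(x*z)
(-6*sin(2), -12, 3*sin(2))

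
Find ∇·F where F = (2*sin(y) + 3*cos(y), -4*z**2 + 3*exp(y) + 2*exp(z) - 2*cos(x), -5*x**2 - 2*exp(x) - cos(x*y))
3*exp(y)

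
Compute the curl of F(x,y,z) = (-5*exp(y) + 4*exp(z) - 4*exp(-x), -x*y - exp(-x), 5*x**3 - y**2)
(-2*y, -15*x**2 + 4*exp(z), -y + 5*exp(y) + exp(-x))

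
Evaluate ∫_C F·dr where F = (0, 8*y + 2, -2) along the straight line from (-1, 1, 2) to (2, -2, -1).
12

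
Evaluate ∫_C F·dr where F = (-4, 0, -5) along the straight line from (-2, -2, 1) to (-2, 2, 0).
5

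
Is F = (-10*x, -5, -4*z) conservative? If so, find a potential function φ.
Yes, F is conservative. φ = -5*x**2 - 5*y - 2*z**2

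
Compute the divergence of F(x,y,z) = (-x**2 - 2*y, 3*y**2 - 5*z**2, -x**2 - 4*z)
-2*x + 6*y - 4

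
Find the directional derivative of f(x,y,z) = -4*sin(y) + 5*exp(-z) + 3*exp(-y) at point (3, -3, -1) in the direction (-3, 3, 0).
-sqrt(2)*(4*cos(3) + 3*exp(3))/2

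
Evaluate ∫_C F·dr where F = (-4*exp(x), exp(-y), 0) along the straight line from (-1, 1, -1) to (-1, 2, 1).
-(1 - E)*exp(-2)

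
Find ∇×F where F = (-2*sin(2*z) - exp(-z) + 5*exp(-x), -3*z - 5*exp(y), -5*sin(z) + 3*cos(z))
(3, -4*cos(2*z) + exp(-z), 0)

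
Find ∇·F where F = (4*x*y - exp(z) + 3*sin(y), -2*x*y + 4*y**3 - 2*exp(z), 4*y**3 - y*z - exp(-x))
-2*x + 12*y**2 + 3*y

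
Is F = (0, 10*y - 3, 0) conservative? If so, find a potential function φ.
Yes, F is conservative. φ = y*(5*y - 3)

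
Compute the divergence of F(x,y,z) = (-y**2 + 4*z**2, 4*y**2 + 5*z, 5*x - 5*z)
8*y - 5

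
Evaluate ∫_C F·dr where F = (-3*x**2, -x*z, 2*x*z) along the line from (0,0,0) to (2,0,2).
-8/3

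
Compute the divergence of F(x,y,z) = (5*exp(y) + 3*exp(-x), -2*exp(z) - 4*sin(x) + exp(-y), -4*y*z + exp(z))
-4*y + exp(z) - exp(-y) - 3*exp(-x)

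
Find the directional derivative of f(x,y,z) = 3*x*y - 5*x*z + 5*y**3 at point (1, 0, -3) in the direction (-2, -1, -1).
-14*sqrt(6)/3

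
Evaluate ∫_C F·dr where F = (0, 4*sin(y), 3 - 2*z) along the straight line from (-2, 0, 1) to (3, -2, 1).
4 - 4*cos(2)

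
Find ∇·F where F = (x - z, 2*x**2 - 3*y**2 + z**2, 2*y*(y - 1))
1 - 6*y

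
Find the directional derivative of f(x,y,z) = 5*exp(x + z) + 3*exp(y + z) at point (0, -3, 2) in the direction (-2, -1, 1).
-5*sqrt(6)*exp(2)/6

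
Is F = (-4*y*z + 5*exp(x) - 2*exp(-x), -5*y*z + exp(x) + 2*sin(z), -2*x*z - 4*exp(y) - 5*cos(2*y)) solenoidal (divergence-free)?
No, ∇·F = -2*x - 5*z + 5*exp(x) + 2*exp(-x)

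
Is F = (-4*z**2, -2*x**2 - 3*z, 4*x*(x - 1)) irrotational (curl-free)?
No, ∇×F = (3, -8*x - 8*z + 4, -4*x)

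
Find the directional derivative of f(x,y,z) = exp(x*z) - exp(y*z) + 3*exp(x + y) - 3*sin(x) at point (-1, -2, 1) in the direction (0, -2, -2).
sqrt(2)*(-3 - E + exp(2))*exp(-3)/2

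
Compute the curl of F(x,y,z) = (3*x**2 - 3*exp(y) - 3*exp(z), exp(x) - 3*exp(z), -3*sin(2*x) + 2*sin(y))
(3*exp(z) + 2*cos(y), -3*exp(z) + 6*cos(2*x), exp(x) + 3*exp(y))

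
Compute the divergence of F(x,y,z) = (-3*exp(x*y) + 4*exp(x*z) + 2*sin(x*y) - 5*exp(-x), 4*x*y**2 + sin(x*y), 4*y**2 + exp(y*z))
8*x*y + x*cos(x*y) - 3*y*exp(x*y) + y*exp(y*z) + 2*y*cos(x*y) + 4*z*exp(x*z) + 5*exp(-x)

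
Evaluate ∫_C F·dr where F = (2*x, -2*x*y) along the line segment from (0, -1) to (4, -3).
-8/3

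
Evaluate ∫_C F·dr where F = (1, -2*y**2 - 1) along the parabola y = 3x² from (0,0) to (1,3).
-20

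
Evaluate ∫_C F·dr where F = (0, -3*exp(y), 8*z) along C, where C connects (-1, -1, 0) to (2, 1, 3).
36 - 6*sinh(1)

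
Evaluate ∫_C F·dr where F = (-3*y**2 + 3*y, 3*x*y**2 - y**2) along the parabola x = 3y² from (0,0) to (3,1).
89/30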